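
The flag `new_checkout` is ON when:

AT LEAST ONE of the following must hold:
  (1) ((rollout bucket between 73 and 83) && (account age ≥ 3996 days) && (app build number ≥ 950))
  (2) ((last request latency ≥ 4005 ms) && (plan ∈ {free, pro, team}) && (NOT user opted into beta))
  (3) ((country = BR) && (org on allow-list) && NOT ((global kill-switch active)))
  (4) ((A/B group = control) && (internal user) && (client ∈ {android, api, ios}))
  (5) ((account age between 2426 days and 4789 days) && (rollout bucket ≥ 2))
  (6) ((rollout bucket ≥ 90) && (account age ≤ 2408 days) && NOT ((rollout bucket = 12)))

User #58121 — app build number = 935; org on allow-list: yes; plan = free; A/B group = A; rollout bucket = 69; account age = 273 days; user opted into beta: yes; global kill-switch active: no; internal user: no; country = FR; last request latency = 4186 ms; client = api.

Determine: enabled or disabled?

Atomic conditions:
  rollout bucket between 73 and 83: 69 in [73, 83] is false
  account age ≥ 3996 days: 273 ≥ 3996 is false
  app build number ≥ 950: 935 ≥ 950 is false
  last request latency ≥ 4005 ms: 4186 ≥ 4005 is true
  plan ∈ {free, pro, team}: free is in the set → true
  NOT user opted into beta: yes → false
  country = BR: FR == BR is false
  org on allow-list: yes → true
  global kill-switch active: no → false
  A/B group = control: A == control is false
  internal user: no → false
  client ∈ {android, api, ios}: api is in the set → true
  account age between 2426 days and 4789 days: 273 in [2426, 4789] is false
  rollout bucket ≥ 2: 69 ≥ 2 is true
  rollout bucket ≥ 90: 69 ≥ 90 is false
  account age ≤ 2408 days: 273 ≤ 2408 is true
  rollout bucket = 12: 69 == 12 is false
Combine:
[1] false AND false AND false = false
[2] true AND true AND false = false
[3.3] NOT false = true
[3] false AND true AND true = false
[4] false AND false AND true = false
[5] false AND true = false
[6.3] NOT false = true
[6] false AND true AND true = false
[root] false OR false OR false OR false OR false OR false = false
Overall: false → disabled

Disabled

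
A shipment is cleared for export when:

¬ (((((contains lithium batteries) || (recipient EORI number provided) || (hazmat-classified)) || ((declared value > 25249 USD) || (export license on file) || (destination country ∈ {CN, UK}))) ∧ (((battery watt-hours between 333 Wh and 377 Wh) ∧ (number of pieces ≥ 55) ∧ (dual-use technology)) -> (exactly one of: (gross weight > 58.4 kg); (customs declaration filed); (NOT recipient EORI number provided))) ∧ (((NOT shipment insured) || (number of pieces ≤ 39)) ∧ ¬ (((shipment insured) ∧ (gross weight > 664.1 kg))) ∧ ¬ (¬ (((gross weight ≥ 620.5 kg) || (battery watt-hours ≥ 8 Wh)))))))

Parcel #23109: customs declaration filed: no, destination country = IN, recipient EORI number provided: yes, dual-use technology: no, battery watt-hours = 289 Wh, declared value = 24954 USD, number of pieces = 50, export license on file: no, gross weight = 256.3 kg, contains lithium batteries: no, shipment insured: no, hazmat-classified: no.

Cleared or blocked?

Blocked

Atomic conditions:
  contains lithium batteries: no → false
  recipient EORI number provided: yes → true
  hazmat-classified: no → false
  declared value > 25249 USD: 24954 > 25249 is false
  export license on file: no → false
  destination country ∈ {CN, UK}: IN is not in the set → false
  battery watt-hours between 333 Wh and 377 Wh: 289 in [333, 377] is false
  number of pieces ≥ 55: 50 ≥ 55 is false
  dual-use technology: no → false
  gross weight > 58.4 kg: 256.3 > 58.4 is true
  customs declaration filed: no → false
  NOT recipient EORI number provided: yes → false
  NOT shipment insured: no → true
  number of pieces ≤ 39: 50 ≤ 39 is false
  shipment insured: no → false
  gross weight > 664.1 kg: 256.3 > 664.1 is false
  gross weight ≥ 620.5 kg: 256.3 ≥ 620.5 is false
  battery watt-hours ≥ 8 Wh: 289 ≥ 8 is true
Combine:
[1.1.1] false OR true OR false = true
[1.1.2] false OR false OR false = false
[1.1] true OR false = true
[1.2.1] false AND false AND false = false
[1.2.2] exactly-one(true, false, false) = true
[1.2] false → true (antecedent false ⇒ implication holds) = true
[1.3.1] true OR false = true
[1.3.2.1] false AND false = false
[1.3.2] NOT false = true
[1.3.3.1.1] false OR true = true
[1.3.3.1] NOT true = false
[1.3.3] NOT false = true
[1.3] true AND true AND true = true
[1] true AND true AND true = true
[root] NOT true = false
Overall: false → blocked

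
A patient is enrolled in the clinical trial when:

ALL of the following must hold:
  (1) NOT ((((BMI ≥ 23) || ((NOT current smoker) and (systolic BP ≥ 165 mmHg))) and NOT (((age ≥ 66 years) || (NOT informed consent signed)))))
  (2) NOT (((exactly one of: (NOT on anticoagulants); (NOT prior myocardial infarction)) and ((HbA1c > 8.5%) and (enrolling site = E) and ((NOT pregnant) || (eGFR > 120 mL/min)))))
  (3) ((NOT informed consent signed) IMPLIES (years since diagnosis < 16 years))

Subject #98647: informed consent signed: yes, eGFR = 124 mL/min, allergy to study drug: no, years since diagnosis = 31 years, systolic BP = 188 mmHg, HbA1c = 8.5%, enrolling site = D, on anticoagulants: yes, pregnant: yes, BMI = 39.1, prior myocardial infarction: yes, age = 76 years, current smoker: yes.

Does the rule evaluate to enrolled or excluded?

Enrolled

Atomic conditions:
  BMI ≥ 23: 39.1 ≥ 23 is true
  NOT current smoker: yes → false
  systolic BP ≥ 165 mmHg: 188 ≥ 165 is true
  age ≥ 66 years: 76 ≥ 66 is true
  NOT informed consent signed: yes → false
  NOT on anticoagulants: yes → false
  NOT prior myocardial infarction: yes → false
  HbA1c > 8.5%: 8.5 > 8.5 is false
  enrolling site = E: D == E is false
  NOT pregnant: yes → false
  eGFR > 120 mL/min: 124 > 120 is true
  years since diagnosis < 16 years: 31 < 16 is false
Combine:
[1.1.1.2] false AND true = false
[1.1.1] true OR false = true
[1.1.2.1] true OR false = true
[1.1.2] NOT true = false
[1.1] true AND false = false
[1] NOT false = true
[2.1.1] exactly-one(false, false) = false
[2.1.2.3] false OR true = true
[2.1.2] false AND false AND true = false
[2.1] false AND false = false
[2] NOT false = true
[3] false → false (antecedent false ⇒ implication holds) = true
[root] true AND true AND true = true
Overall: true → enrolled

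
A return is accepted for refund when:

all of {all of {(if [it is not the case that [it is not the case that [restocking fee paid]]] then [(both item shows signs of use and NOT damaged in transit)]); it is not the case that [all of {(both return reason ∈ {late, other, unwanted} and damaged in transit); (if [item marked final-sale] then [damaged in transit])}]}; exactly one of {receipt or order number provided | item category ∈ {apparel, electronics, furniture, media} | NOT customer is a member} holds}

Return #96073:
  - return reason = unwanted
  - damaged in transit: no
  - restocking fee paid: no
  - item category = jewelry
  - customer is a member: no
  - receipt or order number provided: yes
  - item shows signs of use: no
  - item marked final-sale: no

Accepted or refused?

Atomic conditions:
  restocking fee paid: no → false
  item shows signs of use: no → false
  NOT damaged in transit: no → true
  return reason ∈ {late, other, unwanted}: unwanted is in the set → true
  damaged in transit: no → false
  item marked final-sale: no → false
  receipt or order number provided: yes → true
  item category ∈ {apparel, electronics, furniture, media}: jewelry is not in the set → false
  NOT customer is a member: no → true
Combine:
[1.1.1.1] NOT false = true
[1.1.1] NOT true = false
[1.1.2] false AND true = false
[1.1] false → false (antecedent false ⇒ implication holds) = true
[1.2.1.1] true AND false = false
[1.2.1.2] false → false (antecedent false ⇒ implication holds) = true
[1.2.1] false AND true = false
[1.2] NOT false = true
[1] true AND true = true
[2] exactly-one(true, false, true) = false
[root] true AND false = false
Overall: false → refused

Refused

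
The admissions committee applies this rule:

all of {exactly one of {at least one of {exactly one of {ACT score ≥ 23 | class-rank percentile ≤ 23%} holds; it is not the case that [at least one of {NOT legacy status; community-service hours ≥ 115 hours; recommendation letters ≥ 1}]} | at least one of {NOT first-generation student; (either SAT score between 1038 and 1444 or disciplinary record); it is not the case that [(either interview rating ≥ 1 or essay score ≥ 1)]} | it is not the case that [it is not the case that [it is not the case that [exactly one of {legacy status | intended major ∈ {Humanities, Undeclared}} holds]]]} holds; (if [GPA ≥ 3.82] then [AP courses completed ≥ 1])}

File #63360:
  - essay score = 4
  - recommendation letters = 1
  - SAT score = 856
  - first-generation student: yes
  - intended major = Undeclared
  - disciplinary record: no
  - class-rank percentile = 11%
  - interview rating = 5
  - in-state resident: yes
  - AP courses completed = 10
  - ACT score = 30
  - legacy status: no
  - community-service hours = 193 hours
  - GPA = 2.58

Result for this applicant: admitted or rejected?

Atomic conditions:
  ACT score ≥ 23: 30 ≥ 23 is true
  class-rank percentile ≤ 23%: 11 ≤ 23 is true
  NOT legacy status: no → true
  community-service hours ≥ 115 hours: 193 ≥ 115 is true
  recommendation letters ≥ 1: 1 ≥ 1 is true
  NOT first-generation student: yes → false
  SAT score between 1038 and 1444: 856 in [1038, 1444] is false
  disciplinary record: no → false
  interview rating ≥ 1: 5 ≥ 1 is true
  essay score ≥ 1: 4 ≥ 1 is true
  legacy status: no → false
  intended major ∈ {Humanities, Undeclared}: Undeclared is in the set → true
  GPA ≥ 3.82: 2.58 ≥ 3.82 is false
  AP courses completed ≥ 1: 10 ≥ 1 is true
Combine:
[1.1.1] exactly-one(true, true) = false
[1.1.2.1] true OR true OR true = true
[1.1.2] NOT true = false
[1.1] false OR false = false
[1.2.2] false OR false = false
[1.2.3.1] true OR true = true
[1.2.3] NOT true = false
[1.2] false OR false OR false = false
[1.3.1.1.1] exactly-one(false, true) = true
[1.3.1.1] NOT true = false
[1.3.1] NOT false = true
[1.3] NOT true = false
[1] exactly-one(false, false, false) = false
[2] false → true (antecedent false ⇒ implication holds) = true
[root] false AND true = false
Overall: false → rejected

Rejected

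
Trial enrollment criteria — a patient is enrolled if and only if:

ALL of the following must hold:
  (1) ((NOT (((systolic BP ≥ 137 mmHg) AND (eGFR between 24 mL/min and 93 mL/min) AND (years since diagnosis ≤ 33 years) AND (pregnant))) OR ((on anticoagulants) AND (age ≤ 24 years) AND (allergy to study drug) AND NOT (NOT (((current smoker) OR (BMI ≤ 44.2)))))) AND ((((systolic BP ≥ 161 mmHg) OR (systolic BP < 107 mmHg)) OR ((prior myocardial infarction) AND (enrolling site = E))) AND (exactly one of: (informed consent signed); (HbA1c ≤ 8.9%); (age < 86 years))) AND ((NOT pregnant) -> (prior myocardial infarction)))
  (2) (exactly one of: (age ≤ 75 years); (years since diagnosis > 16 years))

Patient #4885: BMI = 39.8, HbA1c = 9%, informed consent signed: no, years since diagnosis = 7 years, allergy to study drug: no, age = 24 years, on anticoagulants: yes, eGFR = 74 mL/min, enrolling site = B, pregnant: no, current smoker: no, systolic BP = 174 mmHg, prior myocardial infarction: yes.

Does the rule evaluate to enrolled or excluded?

Enrolled

Atomic conditions:
  systolic BP ≥ 137 mmHg: 174 ≥ 137 is true
  eGFR between 24 mL/min and 93 mL/min: 74 in [24, 93] is true
  years since diagnosis ≤ 33 years: 7 ≤ 33 is true
  pregnant: no → false
  on anticoagulants: yes → true
  age ≤ 24 years: 24 ≤ 24 is true
  allergy to study drug: no → false
  current smoker: no → false
  BMI ≤ 44.2: 39.8 ≤ 44.2 is true
  systolic BP ≥ 161 mmHg: 174 ≥ 161 is true
  systolic BP < 107 mmHg: 174 < 107 is false
  prior myocardial infarction: yes → true
  enrolling site = E: B == E is false
  informed consent signed: no → false
  HbA1c ≤ 8.9%: 9 ≤ 8.9 is false
  age < 86 years: 24 < 86 is true
  NOT pregnant: no → true
  age ≤ 75 years: 24 ≤ 75 is true
  years since diagnosis > 16 years: 7 > 16 is false
Combine:
[1.1.1.1] true AND true AND true AND false = false
[1.1.1] NOT false = true
[1.1.2.4.1.1] false OR true = true
[1.1.2.4.1] NOT true = false
[1.1.2.4] NOT false = true
[1.1.2] true AND true AND false AND true = false
[1.1] true OR false = true
[1.2.1.1] true OR false = true
[1.2.1.2] true AND false = false
[1.2.1] true OR false = true
[1.2.2] exactly-one(false, false, true) = true
[1.2] true AND true = true
[1.3] true → true = true
[1] true AND true AND true = true
[2] exactly-one(true, false) = true
[root] true AND true = true
Overall: true → enrolled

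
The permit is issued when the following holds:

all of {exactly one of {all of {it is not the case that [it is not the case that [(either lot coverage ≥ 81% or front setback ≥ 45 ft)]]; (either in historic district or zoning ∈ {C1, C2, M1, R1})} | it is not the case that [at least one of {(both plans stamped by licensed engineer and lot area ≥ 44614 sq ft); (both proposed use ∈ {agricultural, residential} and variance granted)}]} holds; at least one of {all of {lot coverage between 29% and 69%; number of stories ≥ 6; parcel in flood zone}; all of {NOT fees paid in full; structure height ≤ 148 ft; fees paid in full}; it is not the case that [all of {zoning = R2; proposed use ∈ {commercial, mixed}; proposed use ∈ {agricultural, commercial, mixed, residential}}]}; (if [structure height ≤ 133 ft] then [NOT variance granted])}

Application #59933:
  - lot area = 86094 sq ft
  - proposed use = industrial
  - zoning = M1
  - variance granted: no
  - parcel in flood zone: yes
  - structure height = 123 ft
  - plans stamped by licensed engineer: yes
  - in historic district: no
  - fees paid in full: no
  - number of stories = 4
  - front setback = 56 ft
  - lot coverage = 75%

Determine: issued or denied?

Issued

Atomic conditions:
  lot coverage ≥ 81%: 75 ≥ 81 is false
  front setback ≥ 45 ft: 56 ≥ 45 is true
  in historic district: no → false
  zoning ∈ {C1, C2, M1, R1}: M1 is in the set → true
  plans stamped by licensed engineer: yes → true
  lot area ≥ 44614 sq ft: 86094 ≥ 44614 is true
  proposed use ∈ {agricultural, residential}: industrial is not in the set → false
  variance granted: no → false
  lot coverage between 29% and 69%: 75 in [29, 69] is false
  number of stories ≥ 6: 4 ≥ 6 is false
  parcel in flood zone: yes → true
  NOT fees paid in full: no → true
  structure height ≤ 148 ft: 123 ≤ 148 is true
  fees paid in full: no → false
  zoning = R2: M1 == R2 is false
  proposed use ∈ {commercial, mixed}: industrial is not in the set → false
  proposed use ∈ {agricultural, commercial, mixed, residential}: industrial is not in the set → false
  structure height ≤ 133 ft: 123 ≤ 133 is true
  NOT variance granted: no → true
Combine:
[1.1.1.1.1] false OR true = true
[1.1.1.1] NOT true = false
[1.1.1] NOT false = true
[1.1.2] false OR true = true
[1.1] true AND true = true
[1.2.1.1] true AND true = true
[1.2.1.2] false AND false = false
[1.2.1] true OR false = true
[1.2] NOT true = false
[1] exactly-one(true, false) = true
[2.1] false AND false AND true = false
[2.2] true AND true AND false = false
[2.3.1] false AND false AND false = false
[2.3] NOT false = true
[2] false OR false OR true = true
[3] true → true = true
[root] true AND true AND true = true
Overall: true → issued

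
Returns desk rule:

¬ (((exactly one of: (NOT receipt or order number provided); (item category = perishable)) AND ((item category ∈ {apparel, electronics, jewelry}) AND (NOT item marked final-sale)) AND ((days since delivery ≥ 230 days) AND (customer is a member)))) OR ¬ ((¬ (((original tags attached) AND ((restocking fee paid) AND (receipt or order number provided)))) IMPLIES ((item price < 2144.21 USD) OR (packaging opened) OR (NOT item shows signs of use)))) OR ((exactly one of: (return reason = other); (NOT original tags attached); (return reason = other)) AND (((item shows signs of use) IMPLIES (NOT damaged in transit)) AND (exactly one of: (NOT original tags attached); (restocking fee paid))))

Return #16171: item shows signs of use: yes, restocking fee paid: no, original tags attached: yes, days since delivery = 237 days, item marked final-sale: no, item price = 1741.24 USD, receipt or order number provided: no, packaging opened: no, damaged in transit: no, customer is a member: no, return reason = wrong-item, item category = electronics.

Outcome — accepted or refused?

Atomic conditions:
  NOT receipt or order number provided: no → true
  item category = perishable: electronics == perishable is false
  item category ∈ {apparel, electronics, jewelry}: electronics is in the set → true
  NOT item marked final-sale: no → true
  days since delivery ≥ 230 days: 237 ≥ 230 is true
  customer is a member: no → false
  original tags attached: yes → true
  restocking fee paid: no → false
  receipt or order number provided: no → false
  item price < 2144.21 USD: 1741.24 < 2144.21 is true
  packaging opened: no → false
  NOT item shows signs of use: yes → false
  return reason = other: wrong-item == other is false
  NOT original tags attached: yes → false
  item shows signs of use: yes → true
  NOT damaged in transit: no → true
Combine:
[1.1.1] exactly-one(true, false) = true
[1.1.2] true AND true = true
[1.1.3] true AND false = false
[1.1] true AND true AND false = false
[1] NOT false = true
[2.1.1.1.2] false AND false = false
[2.1.1.1] true AND false = false
[2.1.1] NOT false = true
[2.1.2] true OR false OR false = true
[2.1] true → true = true
[2] NOT true = false
[3.1] exactly-one(false, false, false) = false
[3.2.1] true → true = true
[3.2.2] exactly-one(false, false) = false
[3.2] true AND false = false
[3] false AND false = false
[root] true OR false OR false = true
Overall: true → accepted

Accepted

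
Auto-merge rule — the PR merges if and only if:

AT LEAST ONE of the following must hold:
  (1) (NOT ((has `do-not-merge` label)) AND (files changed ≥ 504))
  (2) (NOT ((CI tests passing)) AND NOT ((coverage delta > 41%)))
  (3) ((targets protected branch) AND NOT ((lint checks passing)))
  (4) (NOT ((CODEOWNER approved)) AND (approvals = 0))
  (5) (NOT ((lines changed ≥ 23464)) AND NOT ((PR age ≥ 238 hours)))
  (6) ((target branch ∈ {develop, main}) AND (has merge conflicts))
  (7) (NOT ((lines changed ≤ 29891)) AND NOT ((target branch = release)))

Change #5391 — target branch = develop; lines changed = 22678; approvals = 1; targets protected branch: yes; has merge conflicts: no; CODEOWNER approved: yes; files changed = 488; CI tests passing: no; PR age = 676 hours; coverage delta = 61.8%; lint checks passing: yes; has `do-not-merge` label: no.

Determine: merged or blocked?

Blocked

Atomic conditions:
  has `do-not-merge` label: no → false
  files changed ≥ 504: 488 ≥ 504 is false
  CI tests passing: no → false
  coverage delta > 41%: 61.8 > 41 is true
  targets protected branch: yes → true
  lint checks passing: yes → true
  CODEOWNER approved: yes → true
  approvals = 0: 1 == 0 is false
  lines changed ≥ 23464: 22678 ≥ 23464 is false
  PR age ≥ 238 hours: 676 ≥ 238 is true
  target branch ∈ {develop, main}: develop is in the set → true
  has merge conflicts: no → false
  lines changed ≤ 29891: 22678 ≤ 29891 is true
  target branch = release: develop == release is false
Combine:
[1.1] NOT false = true
[1] true AND false = false
[2.1] NOT false = true
[2.2] NOT true = false
[2] true AND false = false
[3.2] NOT true = false
[3] true AND false = false
[4.1] NOT true = false
[4] false AND false = false
[5.1] NOT false = true
[5.2] NOT true = false
[5] true AND false = false
[6] true AND false = false
[7.1] NOT true = false
[7.2] NOT false = true
[7] false AND true = false
[root] false OR false OR false OR false OR false OR false OR false = false
Overall: false → blocked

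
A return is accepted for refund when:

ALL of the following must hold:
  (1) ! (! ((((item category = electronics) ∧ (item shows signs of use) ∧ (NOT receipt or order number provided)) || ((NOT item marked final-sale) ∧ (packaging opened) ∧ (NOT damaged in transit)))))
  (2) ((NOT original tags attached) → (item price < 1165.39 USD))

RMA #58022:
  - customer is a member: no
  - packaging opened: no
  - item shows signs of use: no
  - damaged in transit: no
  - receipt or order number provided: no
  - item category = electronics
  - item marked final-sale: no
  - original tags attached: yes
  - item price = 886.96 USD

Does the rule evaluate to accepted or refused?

Refused

Atomic conditions:
  item category = electronics: electronics == electronics is true
  item shows signs of use: no → false
  NOT receipt or order number provided: no → true
  NOT item marked final-sale: no → true
  packaging opened: no → false
  NOT damaged in transit: no → true
  NOT original tags attached: yes → false
  item price < 1165.39 USD: 886.96 < 1165.39 is true
Combine:
[1.1.1.1] true AND false AND true = false
[1.1.1.2] true AND false AND true = false
[1.1.1] false OR false = false
[1.1] NOT false = true
[1] NOT true = false
[2] false → true (antecedent false ⇒ implication holds) = true
[root] false AND true = false
Overall: false → refused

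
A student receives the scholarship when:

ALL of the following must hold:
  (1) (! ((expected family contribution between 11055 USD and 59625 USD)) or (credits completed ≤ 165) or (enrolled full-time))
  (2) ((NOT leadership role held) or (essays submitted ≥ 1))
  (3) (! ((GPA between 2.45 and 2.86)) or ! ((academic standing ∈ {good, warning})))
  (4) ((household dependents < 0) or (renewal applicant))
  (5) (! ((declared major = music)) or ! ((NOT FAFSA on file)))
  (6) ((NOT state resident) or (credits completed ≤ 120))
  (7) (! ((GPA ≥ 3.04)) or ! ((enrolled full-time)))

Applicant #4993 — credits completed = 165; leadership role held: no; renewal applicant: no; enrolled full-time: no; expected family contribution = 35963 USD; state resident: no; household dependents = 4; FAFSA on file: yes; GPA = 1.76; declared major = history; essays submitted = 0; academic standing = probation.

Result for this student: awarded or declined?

Atomic conditions:
  expected family contribution between 11055 USD and 59625 USD: 35963 in [11055, 59625] is true
  credits completed ≤ 165: 165 ≤ 165 is true
  enrolled full-time: no → false
  NOT leadership role held: no → true
  essays submitted ≥ 1: 0 ≥ 1 is false
  GPA between 2.45 and 2.86: 1.76 in [2.45, 2.86] is false
  academic standing ∈ {good, warning}: probation is not in the set → false
  household dependents < 0: 4 < 0 is false
  renewal applicant: no → false
  declared major = music: history == music is false
  NOT FAFSA on file: yes → false
  NOT state resident: no → true
  credits completed ≤ 120: 165 ≤ 120 is false
  GPA ≥ 3.04: 1.76 ≥ 3.04 is false
Combine:
[1.1] NOT true = false
[1] false OR true OR false = true
[2] true OR false = true
[3.1] NOT false = true
[3.2] NOT false = true
[3] true OR true = true
[4] false OR false = false
[5.1] NOT false = true
[5.2] NOT false = true
[5] true OR true = true
[6] true OR false = true
[7.1] NOT false = true
[7.2] NOT false = true
[7] true OR true = true
[root] true AND true AND true AND false AND true AND true AND true = false
Overall: false → declined

Declined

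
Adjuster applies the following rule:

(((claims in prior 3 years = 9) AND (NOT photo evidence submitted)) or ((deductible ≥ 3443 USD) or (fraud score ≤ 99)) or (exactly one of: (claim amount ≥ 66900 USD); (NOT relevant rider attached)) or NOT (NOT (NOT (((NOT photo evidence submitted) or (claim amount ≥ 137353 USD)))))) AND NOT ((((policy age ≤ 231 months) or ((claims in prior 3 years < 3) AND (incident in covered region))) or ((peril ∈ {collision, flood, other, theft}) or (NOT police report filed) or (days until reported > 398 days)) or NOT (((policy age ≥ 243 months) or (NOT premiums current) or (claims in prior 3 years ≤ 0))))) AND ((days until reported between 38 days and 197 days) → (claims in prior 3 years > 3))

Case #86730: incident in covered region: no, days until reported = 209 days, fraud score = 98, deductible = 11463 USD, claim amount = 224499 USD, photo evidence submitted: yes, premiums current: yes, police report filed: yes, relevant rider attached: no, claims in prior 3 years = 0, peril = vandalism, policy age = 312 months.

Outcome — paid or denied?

Atomic conditions:
  claims in prior 3 years = 9: 0 == 9 is false
  NOT photo evidence submitted: yes → false
  deductible ≥ 3443 USD: 11463 ≥ 3443 is true
  fraud score ≤ 99: 98 ≤ 99 is true
  claim amount ≥ 66900 USD: 224499 ≥ 66900 is true
  NOT relevant rider attached: no → true
  claim amount ≥ 137353 USD: 224499 ≥ 137353 is true
  policy age ≤ 231 months: 312 ≤ 231 is false
  claims in prior 3 years < 3: 0 < 3 is true
  incident in covered region: no → false
  peril ∈ {collision, flood, other, theft}: vandalism is not in the set → false
  NOT police report filed: yes → false
  days until reported > 398 days: 209 > 398 is false
  policy age ≥ 243 months: 312 ≥ 243 is true
  NOT premiums current: yes → false
  claims in prior 3 years ≤ 0: 0 ≤ 0 is true
  days until reported between 38 days and 197 days: 209 in [38, 197] is false
  claims in prior 3 years > 3: 0 > 3 is false
Combine:
[1.1] false AND false = false
[1.2] true OR true = true
[1.3] exactly-one(true, true) = false
[1.4.1.1.1] false OR true = true
[1.4.1.1] NOT true = false
[1.4.1] NOT false = true
[1.4] NOT true = false
[1] false OR true OR false OR false = true
[2.1.1.2] true AND false = false
[2.1.1] false OR false = false
[2.1.2] false OR false OR false = false
[2.1.3.1] true OR false OR true = true
[2.1.3] NOT true = false
[2.1] false OR false OR false = false
[2] NOT false = true
[3] false → false (antecedent false ⇒ implication holds) = true
[root] true AND true AND true = true
Overall: true → paid

Paid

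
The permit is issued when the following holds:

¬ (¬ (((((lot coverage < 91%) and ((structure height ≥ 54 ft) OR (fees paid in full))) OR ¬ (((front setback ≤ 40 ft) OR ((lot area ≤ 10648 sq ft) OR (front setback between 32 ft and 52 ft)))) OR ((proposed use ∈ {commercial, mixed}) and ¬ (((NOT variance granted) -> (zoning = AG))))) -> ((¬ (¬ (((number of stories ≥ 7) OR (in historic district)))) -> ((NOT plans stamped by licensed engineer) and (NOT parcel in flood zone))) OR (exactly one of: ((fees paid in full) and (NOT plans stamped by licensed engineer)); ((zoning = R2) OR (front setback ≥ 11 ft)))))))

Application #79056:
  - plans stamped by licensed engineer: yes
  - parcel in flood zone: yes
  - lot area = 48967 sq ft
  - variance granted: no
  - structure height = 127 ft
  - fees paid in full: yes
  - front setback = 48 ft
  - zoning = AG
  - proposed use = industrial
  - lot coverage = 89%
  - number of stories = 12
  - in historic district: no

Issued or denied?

Atomic conditions:
  lot coverage < 91%: 89 < 91 is true
  structure height ≥ 54 ft: 127 ≥ 54 is true
  fees paid in full: yes → true
  front setback ≤ 40 ft: 48 ≤ 40 is false
  lot area ≤ 10648 sq ft: 48967 ≤ 10648 is false
  front setback between 32 ft and 52 ft: 48 in [32, 52] is true
  proposed use ∈ {commercial, mixed}: industrial is not in the set → false
  NOT variance granted: no → true
  zoning = AG: AG == AG is true
  number of stories ≥ 7: 12 ≥ 7 is true
  in historic district: no → false
  NOT plans stamped by licensed engineer: yes → false
  NOT parcel in flood zone: yes → false
  zoning = R2: AG == R2 is false
  front setback ≥ 11 ft: 48 ≥ 11 is true
Combine:
[1.1.1.1.2] true OR true = true
[1.1.1.1] true AND true = true
[1.1.1.2.1.2] false OR true = true
[1.1.1.2.1] false OR true = true
[1.1.1.2] NOT true = false
[1.1.1.3.2.1] true → true = true
[1.1.1.3.2] NOT true = false
[1.1.1.3] false AND false = false
[1.1.1] true OR false OR false = true
[1.1.2.1.1.1.1] true OR false = true
[1.1.2.1.1.1] NOT true = false
[1.1.2.1.1] NOT false = true
[1.1.2.1.2] false AND false = false
[1.1.2.1] true → false = false
[1.1.2.2.1] true AND false = false
[1.1.2.2.2] false OR true = true
[1.1.2.2] exactly-one(false, true) = true
[1.1.2] false OR true = true
[1.1] true → true = true
[1] NOT true = false
[root] NOT false = true
Overall: true → issued

Issued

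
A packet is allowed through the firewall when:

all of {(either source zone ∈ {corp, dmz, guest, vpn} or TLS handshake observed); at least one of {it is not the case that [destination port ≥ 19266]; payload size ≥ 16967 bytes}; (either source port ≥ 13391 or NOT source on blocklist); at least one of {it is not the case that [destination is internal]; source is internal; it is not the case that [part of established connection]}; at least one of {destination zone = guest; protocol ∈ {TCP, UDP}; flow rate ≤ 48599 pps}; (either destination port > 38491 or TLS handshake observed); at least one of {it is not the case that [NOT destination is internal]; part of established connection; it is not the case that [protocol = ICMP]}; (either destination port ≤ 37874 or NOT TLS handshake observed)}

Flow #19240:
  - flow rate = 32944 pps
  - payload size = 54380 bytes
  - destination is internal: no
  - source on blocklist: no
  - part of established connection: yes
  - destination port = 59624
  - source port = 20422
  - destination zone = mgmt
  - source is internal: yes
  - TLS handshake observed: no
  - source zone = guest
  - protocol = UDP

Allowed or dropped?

Atomic conditions:
  source zone ∈ {corp, dmz, guest, vpn}: guest is in the set → true
  TLS handshake observed: no → false
  destination port ≥ 19266: 59624 ≥ 19266 is true
  payload size ≥ 16967 bytes: 54380 ≥ 16967 is true
  source port ≥ 13391: 20422 ≥ 13391 is true
  NOT source on blocklist: no → true
  destination is internal: no → false
  source is internal: yes → true
  part of established connection: yes → true
  destination zone = guest: mgmt == guest is false
  protocol ∈ {TCP, UDP}: UDP is in the set → true
  flow rate ≤ 48599 pps: 32944 ≤ 48599 is true
  destination port > 38491: 59624 > 38491 is true
  NOT destination is internal: no → true
  protocol = ICMP: UDP == ICMP is false
  destination port ≤ 37874: 59624 ≤ 37874 is false
  NOT TLS handshake observed: no → true
Combine:
[1] true OR false = true
[2.1] NOT true = false
[2] false OR true = true
[3] true OR true = true
[4.1] NOT false = true
[4.3] NOT true = false
[4] true OR true OR false = true
[5] false OR true OR true = true
[6] true OR false = true
[7.1] NOT true = false
[7.3] NOT false = true
[7] false OR true OR true = true
[8] false OR true = true
[root] true AND true AND true AND true AND true AND true AND true AND true = true
Overall: true → allowed

Allowed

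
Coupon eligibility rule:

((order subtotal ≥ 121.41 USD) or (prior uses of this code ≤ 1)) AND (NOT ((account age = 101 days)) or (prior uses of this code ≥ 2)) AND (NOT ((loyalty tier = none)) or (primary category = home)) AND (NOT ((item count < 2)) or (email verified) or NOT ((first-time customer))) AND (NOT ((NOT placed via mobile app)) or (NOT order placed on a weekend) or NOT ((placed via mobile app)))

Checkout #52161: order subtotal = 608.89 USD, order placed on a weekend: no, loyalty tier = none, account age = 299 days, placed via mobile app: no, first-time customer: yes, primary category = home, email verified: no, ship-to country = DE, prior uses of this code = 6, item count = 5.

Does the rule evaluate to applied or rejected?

Atomic conditions:
  order subtotal ≥ 121.41 USD: 608.89 ≥ 121.41 is true
  prior uses of this code ≤ 1: 6 ≤ 1 is false
  account age = 101 days: 299 == 101 is false
  prior uses of this code ≥ 2: 6 ≥ 2 is true
  loyalty tier = none: none == none is true
  primary category = home: home == home is true
  item count < 2: 5 < 2 is false
  email verified: no → false
  first-time customer: yes → true
  NOT placed via mobile app: no → true
  NOT order placed on a weekend: no → true
  placed via mobile app: no → false
Combine:
[1] true OR false = true
[2.1] NOT false = true
[2] true OR true = true
[3.1] NOT true = false
[3] false OR true = true
[4.1] NOT false = true
[4.3] NOT true = false
[4] true OR false OR false = true
[5.1] NOT true = false
[5.3] NOT false = true
[5] false OR true OR true = true
[root] true AND true AND true AND true AND true = true
Overall: true → applied

Applied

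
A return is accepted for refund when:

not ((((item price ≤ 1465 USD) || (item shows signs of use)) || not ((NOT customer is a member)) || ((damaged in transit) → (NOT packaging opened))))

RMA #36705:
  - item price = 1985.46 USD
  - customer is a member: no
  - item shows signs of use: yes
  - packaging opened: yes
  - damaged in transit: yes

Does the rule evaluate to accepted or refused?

Refused

Atomic conditions:
  item price ≤ 1465 USD: 1985.46 ≤ 1465 is false
  item shows signs of use: yes → true
  NOT customer is a member: no → true
  damaged in transit: yes → true
  NOT packaging opened: yes → false
Combine:
[1.1] false OR true = true
[1.2] NOT true = false
[1.3] true → false = false
[1] true OR false OR false = true
[root] NOT true = false
Overall: false → refused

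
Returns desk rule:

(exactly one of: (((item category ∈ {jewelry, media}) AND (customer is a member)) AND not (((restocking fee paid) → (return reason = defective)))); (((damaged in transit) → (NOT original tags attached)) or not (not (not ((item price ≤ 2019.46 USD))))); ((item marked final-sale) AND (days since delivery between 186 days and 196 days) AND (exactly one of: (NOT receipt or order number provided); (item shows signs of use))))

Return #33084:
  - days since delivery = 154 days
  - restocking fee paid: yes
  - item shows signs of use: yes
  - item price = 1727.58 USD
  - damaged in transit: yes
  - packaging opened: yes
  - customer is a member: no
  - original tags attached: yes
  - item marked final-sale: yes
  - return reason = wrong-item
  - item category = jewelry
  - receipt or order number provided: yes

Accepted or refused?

Refused

Atomic conditions:
  item category ∈ {jewelry, media}: jewelry is in the set → true
  customer is a member: no → false
  restocking fee paid: yes → true
  return reason = defective: wrong-item == defective is false
  damaged in transit: yes → true
  NOT original tags attached: yes → false
  item price ≤ 2019.46 USD: 1727.58 ≤ 2019.46 is true
  item marked final-sale: yes → true
  days since delivery between 186 days and 196 days: 154 in [186, 196] is false
  NOT receipt or order number provided: yes → false
  item shows signs of use: yes → true
Combine:
[1.1] true AND false = false
[1.2.1] true → false = false
[1.2] NOT false = true
[1] false AND true = false
[2.1] true → false = false
[2.2.1.1] NOT true = false
[2.2.1] NOT false = true
[2.2] NOT true = false
[2] false OR false = false
[3.3] exactly-one(false, true) = true
[3] true AND false AND true = false
[root] exactly-one(false, false, false) = false
Overall: false → refused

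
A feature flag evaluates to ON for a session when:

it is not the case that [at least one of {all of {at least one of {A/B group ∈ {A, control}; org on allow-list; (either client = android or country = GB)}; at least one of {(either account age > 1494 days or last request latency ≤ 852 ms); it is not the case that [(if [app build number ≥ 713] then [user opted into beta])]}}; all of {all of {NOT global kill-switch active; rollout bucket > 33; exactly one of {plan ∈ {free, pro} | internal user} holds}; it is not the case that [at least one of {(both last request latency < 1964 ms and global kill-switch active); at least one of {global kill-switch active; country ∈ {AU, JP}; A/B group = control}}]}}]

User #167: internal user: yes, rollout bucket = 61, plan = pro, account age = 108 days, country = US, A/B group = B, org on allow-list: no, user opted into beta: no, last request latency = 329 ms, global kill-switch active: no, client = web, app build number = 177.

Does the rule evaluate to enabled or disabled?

Atomic conditions:
  A/B group ∈ {A, control}: B is not in the set → false
  org on allow-list: no → false
  client = android: web == android is false
  country = GB: US == GB is false
  account age > 1494 days: 108 > 1494 is false
  last request latency ≤ 852 ms: 329 ≤ 852 is true
  app build number ≥ 713: 177 ≥ 713 is false
  user opted into beta: no → false
  NOT global kill-switch active: no → true
  rollout bucket > 33: 61 > 33 is true
  plan ∈ {free, pro}: pro is in the set → true
  internal user: yes → true
  last request latency < 1964 ms: 329 < 1964 is true
  global kill-switch active: no → false
  country ∈ {AU, JP}: US is not in the set → false
  A/B group = control: B == control is false
Combine:
[1.1.1.3] false OR false = false
[1.1.1] false OR false OR false = false
[1.1.2.1] false OR true = true
[1.1.2.2.1] false → false (antecedent false ⇒ implication holds) = true
[1.1.2.2] NOT true = false
[1.1.2] true OR false = true
[1.1] false AND true = false
[1.2.1.3] exactly-one(true, true) = false
[1.2.1] true AND true AND false = false
[1.2.2.1.1] true AND false = false
[1.2.2.1.2] false OR false OR false = false
[1.2.2.1] false OR false = false
[1.2.2] NOT false = true
[1.2] false AND true = false
[1] false OR false = false
[root] NOT false = true
Overall: true → enabled

Enabled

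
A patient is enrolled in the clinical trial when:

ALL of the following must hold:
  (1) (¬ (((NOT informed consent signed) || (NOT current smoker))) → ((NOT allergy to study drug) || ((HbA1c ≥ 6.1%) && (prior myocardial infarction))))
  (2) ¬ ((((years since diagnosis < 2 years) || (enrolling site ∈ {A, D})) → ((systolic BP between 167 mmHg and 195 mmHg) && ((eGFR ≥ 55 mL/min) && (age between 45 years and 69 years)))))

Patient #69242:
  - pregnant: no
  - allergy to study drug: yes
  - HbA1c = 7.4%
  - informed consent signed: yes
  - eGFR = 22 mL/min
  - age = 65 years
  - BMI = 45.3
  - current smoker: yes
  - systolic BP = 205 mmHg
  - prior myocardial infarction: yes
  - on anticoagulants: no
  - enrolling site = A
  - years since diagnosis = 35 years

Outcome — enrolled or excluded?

Enrolled

Atomic conditions:
  NOT informed consent signed: yes → false
  NOT current smoker: yes → false
  NOT allergy to study drug: yes → false
  HbA1c ≥ 6.1%: 7.4 ≥ 6.1 is true
  prior myocardial infarction: yes → true
  years since diagnosis < 2 years: 35 < 2 is false
  enrolling site ∈ {A, D}: A is in the set → true
  systolic BP between 167 mmHg and 195 mmHg: 205 in [167, 195] is false
  eGFR ≥ 55 mL/min: 22 ≥ 55 is false
  age between 45 years and 69 years: 65 in [45, 69] is true
Combine:
[1.1.1] false OR false = false
[1.1] NOT false = true
[1.2.2] true AND true = true
[1.2] false OR true = true
[1] true → true = true
[2.1.1] false OR true = true
[2.1.2.2] false AND true = false
[2.1.2] false AND false = false
[2.1] true → false = false
[2] NOT false = true
[root] true AND true = true
Overall: true → enrolled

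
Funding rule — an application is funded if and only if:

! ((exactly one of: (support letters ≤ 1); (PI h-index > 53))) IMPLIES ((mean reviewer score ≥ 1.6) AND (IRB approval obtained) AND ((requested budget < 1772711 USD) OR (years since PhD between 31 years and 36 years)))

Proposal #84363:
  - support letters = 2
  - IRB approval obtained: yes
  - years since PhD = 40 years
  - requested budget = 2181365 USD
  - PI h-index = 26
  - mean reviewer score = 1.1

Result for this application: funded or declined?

Declined

Atomic conditions:
  support letters ≤ 1: 2 ≤ 1 is false
  PI h-index > 53: 26 > 53 is false
  mean reviewer score ≥ 1.6: 1.1 ≥ 1.6 is false
  IRB approval obtained: yes → true
  requested budget < 1772711 USD: 2181365 < 1772711 is false
  years since PhD between 31 years and 36 years: 40 in [31, 36] is false
Combine:
[1.1] exactly-one(false, false) = false
[1] NOT false = true
[2.3] false OR false = false
[2] false AND true AND false = false
[root] true → false = false
Overall: false → declined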